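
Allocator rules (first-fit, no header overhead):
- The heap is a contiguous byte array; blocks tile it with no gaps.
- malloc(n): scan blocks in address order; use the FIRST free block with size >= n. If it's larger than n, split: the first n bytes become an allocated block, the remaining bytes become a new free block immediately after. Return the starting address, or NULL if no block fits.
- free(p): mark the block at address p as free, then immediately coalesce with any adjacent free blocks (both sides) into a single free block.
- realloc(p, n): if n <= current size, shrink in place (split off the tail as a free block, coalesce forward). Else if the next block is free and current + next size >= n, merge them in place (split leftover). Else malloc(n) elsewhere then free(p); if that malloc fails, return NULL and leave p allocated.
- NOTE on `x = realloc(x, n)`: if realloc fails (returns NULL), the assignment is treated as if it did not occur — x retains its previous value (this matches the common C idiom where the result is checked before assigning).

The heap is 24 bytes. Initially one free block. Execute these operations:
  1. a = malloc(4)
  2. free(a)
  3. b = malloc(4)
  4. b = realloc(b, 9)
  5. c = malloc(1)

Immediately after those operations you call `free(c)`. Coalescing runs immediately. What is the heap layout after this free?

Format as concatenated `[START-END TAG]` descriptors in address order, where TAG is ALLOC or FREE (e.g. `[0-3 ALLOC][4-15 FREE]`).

Answer: [0-8 ALLOC][9-23 FREE]

Derivation:
Op 1: a = malloc(4) -> a = 0; heap: [0-3 ALLOC][4-23 FREE]
Op 2: free(a) -> (freed a); heap: [0-23 FREE]
Op 3: b = malloc(4) -> b = 0; heap: [0-3 ALLOC][4-23 FREE]
Op 4: b = realloc(b, 9) -> b = 0; heap: [0-8 ALLOC][9-23 FREE]
Op 5: c = malloc(1) -> c = 9; heap: [0-8 ALLOC][9-9 ALLOC][10-23 FREE]
free(c): c = 9 -> block [9-9 ALLOC]; mark free, coalesce with adjacent free neighbors -> [0-8 ALLOC][9-23 FREE]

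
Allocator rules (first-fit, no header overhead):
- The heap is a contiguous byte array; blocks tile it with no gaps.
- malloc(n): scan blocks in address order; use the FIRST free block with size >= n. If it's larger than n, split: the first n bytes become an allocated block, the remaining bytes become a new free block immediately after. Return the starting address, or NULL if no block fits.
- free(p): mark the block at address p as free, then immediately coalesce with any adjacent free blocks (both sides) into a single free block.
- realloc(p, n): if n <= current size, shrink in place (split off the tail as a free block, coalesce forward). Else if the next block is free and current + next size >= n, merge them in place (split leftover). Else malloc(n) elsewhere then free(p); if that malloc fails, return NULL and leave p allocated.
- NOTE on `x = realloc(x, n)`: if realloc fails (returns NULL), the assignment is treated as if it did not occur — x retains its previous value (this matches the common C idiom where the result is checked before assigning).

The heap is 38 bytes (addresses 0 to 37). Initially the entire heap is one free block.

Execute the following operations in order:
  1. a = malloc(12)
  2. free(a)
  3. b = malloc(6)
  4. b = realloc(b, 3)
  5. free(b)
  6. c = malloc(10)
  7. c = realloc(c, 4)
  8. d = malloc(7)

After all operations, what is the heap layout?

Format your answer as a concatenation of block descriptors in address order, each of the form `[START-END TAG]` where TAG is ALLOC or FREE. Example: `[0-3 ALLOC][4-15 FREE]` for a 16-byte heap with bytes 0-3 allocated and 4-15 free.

Op 1: a = malloc(12) -> a = 0; heap: [0-11 ALLOC][12-37 FREE]
Op 2: free(a) -> (freed a); heap: [0-37 FREE]
Op 3: b = malloc(6) -> b = 0; heap: [0-5 ALLOC][6-37 FREE]
Op 4: b = realloc(b, 3) -> b = 0; heap: [0-2 ALLOC][3-37 FREE]
Op 5: free(b) -> (freed b); heap: [0-37 FREE]
Op 6: c = malloc(10) -> c = 0; heap: [0-9 ALLOC][10-37 FREE]
Op 7: c = realloc(c, 4) -> c = 0; heap: [0-3 ALLOC][4-37 FREE]
Op 8: d = malloc(7) -> d = 4; heap: [0-3 ALLOC][4-10 ALLOC][11-37 FREE]

Answer: [0-3 ALLOC][4-10 ALLOC][11-37 FREE]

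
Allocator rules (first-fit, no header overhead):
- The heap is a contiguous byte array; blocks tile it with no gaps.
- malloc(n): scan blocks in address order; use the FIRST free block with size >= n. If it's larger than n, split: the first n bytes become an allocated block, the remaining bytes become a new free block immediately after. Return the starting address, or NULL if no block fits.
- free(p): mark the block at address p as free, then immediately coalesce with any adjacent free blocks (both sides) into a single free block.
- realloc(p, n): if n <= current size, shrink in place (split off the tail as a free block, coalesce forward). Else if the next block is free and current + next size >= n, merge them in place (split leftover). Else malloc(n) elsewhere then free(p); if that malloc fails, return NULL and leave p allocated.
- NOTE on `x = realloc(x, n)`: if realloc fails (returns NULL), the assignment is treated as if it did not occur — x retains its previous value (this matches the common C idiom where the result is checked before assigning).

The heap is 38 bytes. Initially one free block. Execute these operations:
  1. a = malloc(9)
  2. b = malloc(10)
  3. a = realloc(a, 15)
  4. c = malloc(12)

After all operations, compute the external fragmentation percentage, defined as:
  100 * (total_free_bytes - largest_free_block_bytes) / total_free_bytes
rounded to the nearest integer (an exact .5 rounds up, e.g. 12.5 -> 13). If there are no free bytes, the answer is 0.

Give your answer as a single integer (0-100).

Answer: 31

Derivation:
Op 1: a = malloc(9) -> a = 0; heap: [0-8 ALLOC][9-37 FREE]
Op 2: b = malloc(10) -> b = 9; heap: [0-8 ALLOC][9-18 ALLOC][19-37 FREE]
Op 3: a = realloc(a, 15) -> a = 19; heap: [0-8 FREE][9-18 ALLOC][19-33 ALLOC][34-37 FREE]
Op 4: c = malloc(12) -> c = NULL; heap: [0-8 FREE][9-18 ALLOC][19-33 ALLOC][34-37 FREE]
Free blocks: [9 4] total_free=13 largest=9 -> 100*(13-9)/13 = 400/13 ≈ 30.769 -> rounds to 31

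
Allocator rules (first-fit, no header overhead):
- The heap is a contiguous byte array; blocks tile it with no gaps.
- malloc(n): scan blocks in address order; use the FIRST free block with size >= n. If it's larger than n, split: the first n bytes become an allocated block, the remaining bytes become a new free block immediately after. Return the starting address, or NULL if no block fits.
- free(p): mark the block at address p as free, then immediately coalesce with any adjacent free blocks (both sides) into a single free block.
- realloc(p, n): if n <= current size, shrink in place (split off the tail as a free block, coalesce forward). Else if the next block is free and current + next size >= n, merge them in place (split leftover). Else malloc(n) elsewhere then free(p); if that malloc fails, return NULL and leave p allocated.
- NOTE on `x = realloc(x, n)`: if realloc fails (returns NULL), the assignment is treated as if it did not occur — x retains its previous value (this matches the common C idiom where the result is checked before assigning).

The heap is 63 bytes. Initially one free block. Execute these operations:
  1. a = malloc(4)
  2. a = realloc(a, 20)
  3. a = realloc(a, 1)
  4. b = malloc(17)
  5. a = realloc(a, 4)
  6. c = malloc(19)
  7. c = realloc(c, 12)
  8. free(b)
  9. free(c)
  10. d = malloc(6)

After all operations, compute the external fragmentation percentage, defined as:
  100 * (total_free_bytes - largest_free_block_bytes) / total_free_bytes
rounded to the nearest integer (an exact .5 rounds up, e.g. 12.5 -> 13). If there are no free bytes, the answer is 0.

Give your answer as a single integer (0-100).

Answer: 23

Derivation:
Op 1: a = malloc(4) -> a = 0; heap: [0-3 ALLOC][4-62 FREE]
Op 2: a = realloc(a, 20) -> a = 0; heap: [0-19 ALLOC][20-62 FREE]
Op 3: a = realloc(a, 1) -> a = 0; heap: [0-0 ALLOC][1-62 FREE]
Op 4: b = malloc(17) -> b = 1; heap: [0-0 ALLOC][1-17 ALLOC][18-62 FREE]
Op 5: a = realloc(a, 4) -> a = 18; heap: [0-0 FREE][1-17 ALLOC][18-21 ALLOC][22-62 FREE]
Op 6: c = malloc(19) -> c = 22; heap: [0-0 FREE][1-17 ALLOC][18-21 ALLOC][22-40 ALLOC][41-62 FREE]
Op 7: c = realloc(c, 12) -> c = 22; heap: [0-0 FREE][1-17 ALLOC][18-21 ALLOC][22-33 ALLOC][34-62 FREE]
Op 8: free(b) -> (freed b); heap: [0-17 FREE][18-21 ALLOC][22-33 ALLOC][34-62 FREE]
Op 9: free(c) -> (freed c); heap: [0-17 FREE][18-21 ALLOC][22-62 FREE]
Op 10: d = malloc(6) -> d = 0; heap: [0-5 ALLOC][6-17 FREE][18-21 ALLOC][22-62 FREE]
Free blocks: [12 41] total_free=53 largest=41 -> 100*(53-41)/53 = 1200/53 ≈ 22.642 -> rounds to 23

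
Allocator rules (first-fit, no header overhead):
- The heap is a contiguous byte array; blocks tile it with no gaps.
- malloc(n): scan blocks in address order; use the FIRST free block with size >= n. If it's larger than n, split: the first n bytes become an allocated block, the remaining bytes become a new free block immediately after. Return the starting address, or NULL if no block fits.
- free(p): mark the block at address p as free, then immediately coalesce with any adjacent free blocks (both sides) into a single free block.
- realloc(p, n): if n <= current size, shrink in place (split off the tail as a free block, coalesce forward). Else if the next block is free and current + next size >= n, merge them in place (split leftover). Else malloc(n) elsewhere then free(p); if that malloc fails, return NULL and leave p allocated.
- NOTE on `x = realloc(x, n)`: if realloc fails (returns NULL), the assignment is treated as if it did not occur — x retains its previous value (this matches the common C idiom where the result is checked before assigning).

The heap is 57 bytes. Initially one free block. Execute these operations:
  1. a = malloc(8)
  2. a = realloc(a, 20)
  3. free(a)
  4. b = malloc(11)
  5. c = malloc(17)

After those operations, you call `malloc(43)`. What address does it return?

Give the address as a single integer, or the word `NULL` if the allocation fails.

Op 1: a = malloc(8) -> a = 0; heap: [0-7 ALLOC][8-56 FREE]
Op 2: a = realloc(a, 20) -> a = 0; heap: [0-19 ALLOC][20-56 FREE]
Op 3: free(a) -> (freed a); heap: [0-56 FREE]
Op 4: b = malloc(11) -> b = 0; heap: [0-10 ALLOC][11-56 FREE]
Op 5: c = malloc(17) -> c = 11; heap: [0-10 ALLOC][11-27 ALLOC][28-56 FREE]
malloc(43): first-fit scan over [0-10 ALLOC][11-27 ALLOC][28-56 FREE] -> NULL

Answer: NULL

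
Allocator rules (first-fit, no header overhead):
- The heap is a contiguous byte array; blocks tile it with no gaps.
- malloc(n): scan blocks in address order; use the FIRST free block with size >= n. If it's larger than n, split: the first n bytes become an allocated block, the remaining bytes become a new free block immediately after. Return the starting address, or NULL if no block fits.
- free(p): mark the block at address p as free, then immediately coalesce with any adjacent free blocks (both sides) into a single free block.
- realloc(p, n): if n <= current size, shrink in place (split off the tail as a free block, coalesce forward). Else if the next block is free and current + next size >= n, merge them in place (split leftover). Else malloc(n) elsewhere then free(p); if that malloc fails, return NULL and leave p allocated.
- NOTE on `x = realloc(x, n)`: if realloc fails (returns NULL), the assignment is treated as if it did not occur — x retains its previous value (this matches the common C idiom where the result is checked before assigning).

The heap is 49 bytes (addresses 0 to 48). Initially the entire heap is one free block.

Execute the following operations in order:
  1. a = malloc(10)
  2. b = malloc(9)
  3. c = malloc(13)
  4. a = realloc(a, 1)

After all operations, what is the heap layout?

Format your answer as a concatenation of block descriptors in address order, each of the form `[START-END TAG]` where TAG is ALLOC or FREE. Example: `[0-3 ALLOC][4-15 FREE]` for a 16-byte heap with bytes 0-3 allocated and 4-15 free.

Answer: [0-0 ALLOC][1-9 FREE][10-18 ALLOC][19-31 ALLOC][32-48 FREE]

Derivation:
Op 1: a = malloc(10) -> a = 0; heap: [0-9 ALLOC][10-48 FREE]
Op 2: b = malloc(9) -> b = 10; heap: [0-9 ALLOC][10-18 ALLOC][19-48 FREE]
Op 3: c = malloc(13) -> c = 19; heap: [0-9 ALLOC][10-18 ALLOC][19-31 ALLOC][32-48 FREE]
Op 4: a = realloc(a, 1) -> a = 0; heap: [0-0 ALLOC][1-9 FREE][10-18 ALLOC][19-31 ALLOC][32-48 FREE]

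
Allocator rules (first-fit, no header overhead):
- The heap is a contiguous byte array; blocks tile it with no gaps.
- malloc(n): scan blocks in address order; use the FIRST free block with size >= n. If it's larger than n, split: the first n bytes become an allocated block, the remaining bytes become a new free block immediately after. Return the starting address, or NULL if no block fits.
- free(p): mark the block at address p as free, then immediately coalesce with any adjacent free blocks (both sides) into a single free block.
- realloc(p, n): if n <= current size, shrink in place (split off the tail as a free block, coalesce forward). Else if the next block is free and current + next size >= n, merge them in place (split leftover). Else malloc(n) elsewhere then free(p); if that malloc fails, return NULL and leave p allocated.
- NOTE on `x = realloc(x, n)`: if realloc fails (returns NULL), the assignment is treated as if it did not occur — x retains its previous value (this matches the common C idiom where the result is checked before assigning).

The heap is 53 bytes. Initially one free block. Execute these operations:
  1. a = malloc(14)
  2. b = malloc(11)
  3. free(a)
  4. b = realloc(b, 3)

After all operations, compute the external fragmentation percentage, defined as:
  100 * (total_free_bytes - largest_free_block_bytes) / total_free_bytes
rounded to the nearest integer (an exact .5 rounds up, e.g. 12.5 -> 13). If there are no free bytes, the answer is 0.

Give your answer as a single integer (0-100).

Op 1: a = malloc(14) -> a = 0; heap: [0-13 ALLOC][14-52 FREE]
Op 2: b = malloc(11) -> b = 14; heap: [0-13 ALLOC][14-24 ALLOC][25-52 FREE]
Op 3: free(a) -> (freed a); heap: [0-13 FREE][14-24 ALLOC][25-52 FREE]
Op 4: b = realloc(b, 3) -> b = 14; heap: [0-13 FREE][14-16 ALLOC][17-52 FREE]
Free blocks: [14 36] total_free=50 largest=36 -> 100*(50-36)/50 = 1400/50 = 28

Answer: 28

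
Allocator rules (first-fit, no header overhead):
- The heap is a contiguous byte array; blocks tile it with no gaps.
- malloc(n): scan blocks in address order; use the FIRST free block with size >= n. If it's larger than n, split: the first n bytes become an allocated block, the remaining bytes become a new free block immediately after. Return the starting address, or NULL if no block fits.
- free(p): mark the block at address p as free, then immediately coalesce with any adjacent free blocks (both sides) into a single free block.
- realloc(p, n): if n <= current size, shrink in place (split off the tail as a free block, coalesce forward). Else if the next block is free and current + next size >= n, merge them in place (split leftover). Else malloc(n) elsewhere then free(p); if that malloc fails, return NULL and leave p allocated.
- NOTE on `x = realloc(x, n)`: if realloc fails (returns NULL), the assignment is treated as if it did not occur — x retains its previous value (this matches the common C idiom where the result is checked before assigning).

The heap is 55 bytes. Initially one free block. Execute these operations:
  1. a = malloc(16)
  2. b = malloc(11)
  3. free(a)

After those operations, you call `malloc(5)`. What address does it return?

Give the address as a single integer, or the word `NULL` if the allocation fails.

Op 1: a = malloc(16) -> a = 0; heap: [0-15 ALLOC][16-54 FREE]
Op 2: b = malloc(11) -> b = 16; heap: [0-15 ALLOC][16-26 ALLOC][27-54 FREE]
Op 3: free(a) -> (freed a); heap: [0-15 FREE][16-26 ALLOC][27-54 FREE]
malloc(5): first-fit scan over [0-15 FREE][16-26 ALLOC][27-54 FREE] -> 0

Answer: 0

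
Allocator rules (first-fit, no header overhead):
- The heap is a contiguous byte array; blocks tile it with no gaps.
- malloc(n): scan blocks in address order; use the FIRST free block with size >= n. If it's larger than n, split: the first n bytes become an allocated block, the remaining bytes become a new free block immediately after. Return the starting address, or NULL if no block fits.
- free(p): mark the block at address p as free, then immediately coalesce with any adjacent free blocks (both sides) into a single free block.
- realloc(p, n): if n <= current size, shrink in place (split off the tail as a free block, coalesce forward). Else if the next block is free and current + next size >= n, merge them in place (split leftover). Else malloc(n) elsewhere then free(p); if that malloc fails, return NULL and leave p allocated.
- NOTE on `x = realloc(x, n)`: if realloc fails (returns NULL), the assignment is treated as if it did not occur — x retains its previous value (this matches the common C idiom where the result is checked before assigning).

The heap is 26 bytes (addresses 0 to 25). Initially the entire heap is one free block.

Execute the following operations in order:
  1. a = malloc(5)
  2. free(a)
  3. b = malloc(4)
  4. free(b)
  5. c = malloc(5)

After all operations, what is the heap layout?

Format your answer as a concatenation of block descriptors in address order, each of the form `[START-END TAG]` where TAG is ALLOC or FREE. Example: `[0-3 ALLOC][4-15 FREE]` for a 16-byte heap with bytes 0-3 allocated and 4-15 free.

Answer: [0-4 ALLOC][5-25 FREE]

Derivation:
Op 1: a = malloc(5) -> a = 0; heap: [0-4 ALLOC][5-25 FREE]
Op 2: free(a) -> (freed a); heap: [0-25 FREE]
Op 3: b = malloc(4) -> b = 0; heap: [0-3 ALLOC][4-25 FREE]
Op 4: free(b) -> (freed b); heap: [0-25 FREE]
Op 5: c = malloc(5) -> c = 0; heap: [0-4 ALLOC][5-25 FREE]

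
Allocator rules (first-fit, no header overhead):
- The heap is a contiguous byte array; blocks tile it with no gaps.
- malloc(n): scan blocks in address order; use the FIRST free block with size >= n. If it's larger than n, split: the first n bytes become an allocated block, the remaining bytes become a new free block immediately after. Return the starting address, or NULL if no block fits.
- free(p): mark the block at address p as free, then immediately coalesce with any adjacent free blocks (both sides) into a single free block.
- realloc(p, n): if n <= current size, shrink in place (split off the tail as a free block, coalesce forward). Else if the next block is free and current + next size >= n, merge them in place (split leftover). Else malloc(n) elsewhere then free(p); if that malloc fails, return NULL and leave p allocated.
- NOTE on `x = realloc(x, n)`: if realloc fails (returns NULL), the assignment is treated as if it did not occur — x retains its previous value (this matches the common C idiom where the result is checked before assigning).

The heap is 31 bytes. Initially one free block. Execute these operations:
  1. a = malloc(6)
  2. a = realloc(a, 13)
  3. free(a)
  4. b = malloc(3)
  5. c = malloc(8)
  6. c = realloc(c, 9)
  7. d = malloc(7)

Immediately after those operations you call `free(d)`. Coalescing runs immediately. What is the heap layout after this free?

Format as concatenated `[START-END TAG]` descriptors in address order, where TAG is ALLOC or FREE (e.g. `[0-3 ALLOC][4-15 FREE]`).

Answer: [0-2 ALLOC][3-11 ALLOC][12-30 FREE]

Derivation:
Op 1: a = malloc(6) -> a = 0; heap: [0-5 ALLOC][6-30 FREE]
Op 2: a = realloc(a, 13) -> a = 0; heap: [0-12 ALLOC][13-30 FREE]
Op 3: free(a) -> (freed a); heap: [0-30 FREE]
Op 4: b = malloc(3) -> b = 0; heap: [0-2 ALLOC][3-30 FREE]
Op 5: c = malloc(8) -> c = 3; heap: [0-2 ALLOC][3-10 ALLOC][11-30 FREE]
Op 6: c = realloc(c, 9) -> c = 3; heap: [0-2 ALLOC][3-11 ALLOC][12-30 FREE]
Op 7: d = malloc(7) -> d = 12; heap: [0-2 ALLOC][3-11 ALLOC][12-18 ALLOC][19-30 FREE]
free(d): d = 12 -> block [12-18 ALLOC]; mark free, coalesce with adjacent free neighbors -> [0-2 ALLOC][3-11 ALLOC][12-30 FREE]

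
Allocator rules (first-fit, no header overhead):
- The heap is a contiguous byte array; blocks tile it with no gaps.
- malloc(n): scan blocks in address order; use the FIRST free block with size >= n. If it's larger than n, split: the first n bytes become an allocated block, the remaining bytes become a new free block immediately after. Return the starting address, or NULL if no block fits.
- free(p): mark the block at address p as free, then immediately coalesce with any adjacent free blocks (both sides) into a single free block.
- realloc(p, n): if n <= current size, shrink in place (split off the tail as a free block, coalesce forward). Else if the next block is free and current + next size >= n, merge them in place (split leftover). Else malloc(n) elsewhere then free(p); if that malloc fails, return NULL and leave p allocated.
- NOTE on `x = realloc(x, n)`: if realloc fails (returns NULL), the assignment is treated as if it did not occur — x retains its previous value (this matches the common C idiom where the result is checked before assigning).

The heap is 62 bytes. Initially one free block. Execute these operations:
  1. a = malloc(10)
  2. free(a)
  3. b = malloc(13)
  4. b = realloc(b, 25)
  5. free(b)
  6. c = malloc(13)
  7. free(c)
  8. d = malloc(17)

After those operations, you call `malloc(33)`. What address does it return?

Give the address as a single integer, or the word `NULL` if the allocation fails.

Op 1: a = malloc(10) -> a = 0; heap: [0-9 ALLOC][10-61 FREE]
Op 2: free(a) -> (freed a); heap: [0-61 FREE]
Op 3: b = malloc(13) -> b = 0; heap: [0-12 ALLOC][13-61 FREE]
Op 4: b = realloc(b, 25) -> b = 0; heap: [0-24 ALLOC][25-61 FREE]
Op 5: free(b) -> (freed b); heap: [0-61 FREE]
Op 6: c = malloc(13) -> c = 0; heap: [0-12 ALLOC][13-61 FREE]
Op 7: free(c) -> (freed c); heap: [0-61 FREE]
Op 8: d = malloc(17) -> d = 0; heap: [0-16 ALLOC][17-61 FREE]
malloc(33): first-fit scan over [0-16 ALLOC][17-61 FREE] -> 17

Answer: 17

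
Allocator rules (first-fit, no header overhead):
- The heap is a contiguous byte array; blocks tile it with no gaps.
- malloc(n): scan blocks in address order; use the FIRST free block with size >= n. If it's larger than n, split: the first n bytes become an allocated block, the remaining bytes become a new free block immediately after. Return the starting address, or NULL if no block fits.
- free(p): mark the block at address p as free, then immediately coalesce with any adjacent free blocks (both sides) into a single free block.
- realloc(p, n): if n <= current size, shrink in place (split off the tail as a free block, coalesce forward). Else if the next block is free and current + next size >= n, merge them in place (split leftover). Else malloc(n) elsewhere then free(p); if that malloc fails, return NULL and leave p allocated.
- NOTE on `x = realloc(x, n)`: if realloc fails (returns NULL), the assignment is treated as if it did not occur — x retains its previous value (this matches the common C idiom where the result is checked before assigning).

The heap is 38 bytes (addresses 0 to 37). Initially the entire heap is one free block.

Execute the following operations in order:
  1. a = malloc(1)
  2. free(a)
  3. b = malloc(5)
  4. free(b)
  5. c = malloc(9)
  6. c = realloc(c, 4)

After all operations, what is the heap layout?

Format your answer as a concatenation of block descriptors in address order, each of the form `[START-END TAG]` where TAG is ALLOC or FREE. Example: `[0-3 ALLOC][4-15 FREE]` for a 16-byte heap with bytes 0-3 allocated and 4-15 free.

Answer: [0-3 ALLOC][4-37 FREE]

Derivation:
Op 1: a = malloc(1) -> a = 0; heap: [0-0 ALLOC][1-37 FREE]
Op 2: free(a) -> (freed a); heap: [0-37 FREE]
Op 3: b = malloc(5) -> b = 0; heap: [0-4 ALLOC][5-37 FREE]
Op 4: free(b) -> (freed b); heap: [0-37 FREE]
Op 5: c = malloc(9) -> c = 0; heap: [0-8 ALLOC][9-37 FREE]
Op 6: c = realloc(c, 4) -> c = 0; heap: [0-3 ALLOC][4-37 FREE]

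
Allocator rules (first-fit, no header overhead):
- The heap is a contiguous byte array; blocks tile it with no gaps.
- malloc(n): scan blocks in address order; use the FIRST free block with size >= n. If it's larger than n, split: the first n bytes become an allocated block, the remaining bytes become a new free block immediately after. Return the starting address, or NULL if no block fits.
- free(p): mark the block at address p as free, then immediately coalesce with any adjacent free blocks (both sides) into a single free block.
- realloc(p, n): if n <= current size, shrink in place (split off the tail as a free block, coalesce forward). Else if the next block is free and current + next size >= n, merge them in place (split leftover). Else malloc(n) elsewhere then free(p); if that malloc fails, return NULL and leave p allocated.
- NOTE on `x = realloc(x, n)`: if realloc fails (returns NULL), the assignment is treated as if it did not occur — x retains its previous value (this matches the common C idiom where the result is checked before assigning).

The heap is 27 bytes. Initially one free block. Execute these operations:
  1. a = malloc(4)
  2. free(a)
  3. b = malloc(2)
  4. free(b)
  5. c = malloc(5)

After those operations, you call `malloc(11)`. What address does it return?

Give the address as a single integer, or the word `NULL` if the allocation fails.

Answer: 5

Derivation:
Op 1: a = malloc(4) -> a = 0; heap: [0-3 ALLOC][4-26 FREE]
Op 2: free(a) -> (freed a); heap: [0-26 FREE]
Op 3: b = malloc(2) -> b = 0; heap: [0-1 ALLOC][2-26 FREE]
Op 4: free(b) -> (freed b); heap: [0-26 FREE]
Op 5: c = malloc(5) -> c = 0; heap: [0-4 ALLOC][5-26 FREE]
malloc(11): first-fit scan over [0-4 ALLOC][5-26 FREE] -> 5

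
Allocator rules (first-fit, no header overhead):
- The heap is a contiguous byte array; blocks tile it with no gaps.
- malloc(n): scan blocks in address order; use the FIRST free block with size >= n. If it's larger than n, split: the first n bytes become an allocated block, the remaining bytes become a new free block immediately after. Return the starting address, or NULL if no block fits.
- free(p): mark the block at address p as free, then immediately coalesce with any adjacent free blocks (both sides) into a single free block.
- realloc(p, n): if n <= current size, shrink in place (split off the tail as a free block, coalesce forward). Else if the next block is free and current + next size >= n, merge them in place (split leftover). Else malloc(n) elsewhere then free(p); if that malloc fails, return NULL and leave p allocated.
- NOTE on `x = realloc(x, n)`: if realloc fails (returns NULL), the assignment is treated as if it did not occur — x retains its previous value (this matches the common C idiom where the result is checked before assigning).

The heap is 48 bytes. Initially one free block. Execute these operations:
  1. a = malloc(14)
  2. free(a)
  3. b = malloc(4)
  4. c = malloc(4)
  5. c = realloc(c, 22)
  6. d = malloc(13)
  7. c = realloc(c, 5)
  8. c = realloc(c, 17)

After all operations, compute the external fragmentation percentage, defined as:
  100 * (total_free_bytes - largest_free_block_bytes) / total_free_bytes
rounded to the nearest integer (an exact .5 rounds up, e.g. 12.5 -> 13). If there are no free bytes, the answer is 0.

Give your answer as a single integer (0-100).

Answer: 36

Derivation:
Op 1: a = malloc(14) -> a = 0; heap: [0-13 ALLOC][14-47 FREE]
Op 2: free(a) -> (freed a); heap: [0-47 FREE]
Op 3: b = malloc(4) -> b = 0; heap: [0-3 ALLOC][4-47 FREE]
Op 4: c = malloc(4) -> c = 4; heap: [0-3 ALLOC][4-7 ALLOC][8-47 FREE]
Op 5: c = realloc(c, 22) -> c = 4; heap: [0-3 ALLOC][4-25 ALLOC][26-47 FREE]
Op 6: d = malloc(13) -> d = 26; heap: [0-3 ALLOC][4-25 ALLOC][26-38 ALLOC][39-47 FREE]
Op 7: c = realloc(c, 5) -> c = 4; heap: [0-3 ALLOC][4-8 ALLOC][9-25 FREE][26-38 ALLOC][39-47 FREE]
Op 8: c = realloc(c, 17) -> c = 4; heap: [0-3 ALLOC][4-20 ALLOC][21-25 FREE][26-38 ALLOC][39-47 FREE]
Free blocks: [5 9] total_free=14 largest=9 -> 100*(14-9)/14 = 500/14 ≈ 35.714 -> rounds to 36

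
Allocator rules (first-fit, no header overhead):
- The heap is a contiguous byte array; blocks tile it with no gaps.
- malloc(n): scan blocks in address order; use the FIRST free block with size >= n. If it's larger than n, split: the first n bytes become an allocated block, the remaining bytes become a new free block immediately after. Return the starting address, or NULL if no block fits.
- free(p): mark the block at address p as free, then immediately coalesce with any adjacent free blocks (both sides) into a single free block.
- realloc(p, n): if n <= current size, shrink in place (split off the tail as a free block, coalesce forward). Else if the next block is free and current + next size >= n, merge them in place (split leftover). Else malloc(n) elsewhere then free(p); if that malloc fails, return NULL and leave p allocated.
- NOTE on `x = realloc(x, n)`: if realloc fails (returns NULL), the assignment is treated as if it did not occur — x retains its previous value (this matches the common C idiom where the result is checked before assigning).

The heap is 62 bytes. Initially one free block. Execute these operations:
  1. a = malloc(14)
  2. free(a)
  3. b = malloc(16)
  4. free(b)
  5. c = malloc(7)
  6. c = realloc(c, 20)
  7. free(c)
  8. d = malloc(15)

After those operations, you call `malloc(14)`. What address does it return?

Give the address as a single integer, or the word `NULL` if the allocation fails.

Op 1: a = malloc(14) -> a = 0; heap: [0-13 ALLOC][14-61 FREE]
Op 2: free(a) -> (freed a); heap: [0-61 FREE]
Op 3: b = malloc(16) -> b = 0; heap: [0-15 ALLOC][16-61 FREE]
Op 4: free(b) -> (freed b); heap: [0-61 FREE]
Op 5: c = malloc(7) -> c = 0; heap: [0-6 ALLOC][7-61 FREE]
Op 6: c = realloc(c, 20) -> c = 0; heap: [0-19 ALLOC][20-61 FREE]
Op 7: free(c) -> (freed c); heap: [0-61 FREE]
Op 8: d = malloc(15) -> d = 0; heap: [0-14 ALLOC][15-61 FREE]
malloc(14): first-fit scan over [0-14 ALLOC][15-61 FREE] -> 15

Answer: 15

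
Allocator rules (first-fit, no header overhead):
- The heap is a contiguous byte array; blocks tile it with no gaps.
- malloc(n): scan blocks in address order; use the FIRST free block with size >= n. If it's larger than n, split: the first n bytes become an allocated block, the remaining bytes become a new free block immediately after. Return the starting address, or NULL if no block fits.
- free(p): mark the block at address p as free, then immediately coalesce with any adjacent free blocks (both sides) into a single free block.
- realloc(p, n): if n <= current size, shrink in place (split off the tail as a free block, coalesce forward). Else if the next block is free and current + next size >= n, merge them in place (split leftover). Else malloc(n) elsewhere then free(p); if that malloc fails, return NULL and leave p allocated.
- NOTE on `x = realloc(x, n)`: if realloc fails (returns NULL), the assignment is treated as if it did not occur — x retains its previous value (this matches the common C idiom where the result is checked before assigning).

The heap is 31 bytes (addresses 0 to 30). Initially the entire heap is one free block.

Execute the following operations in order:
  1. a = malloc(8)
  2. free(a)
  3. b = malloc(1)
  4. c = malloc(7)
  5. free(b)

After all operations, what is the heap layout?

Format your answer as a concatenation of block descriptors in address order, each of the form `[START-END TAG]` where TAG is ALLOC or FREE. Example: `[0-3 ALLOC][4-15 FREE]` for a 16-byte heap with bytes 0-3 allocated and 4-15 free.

Answer: [0-0 FREE][1-7 ALLOC][8-30 FREE]

Derivation:
Op 1: a = malloc(8) -> a = 0; heap: [0-7 ALLOC][8-30 FREE]
Op 2: free(a) -> (freed a); heap: [0-30 FREE]
Op 3: b = malloc(1) -> b = 0; heap: [0-0 ALLOC][1-30 FREE]
Op 4: c = malloc(7) -> c = 1; heap: [0-0 ALLOC][1-7 ALLOC][8-30 FREE]
Op 5: free(b) -> (freed b); heap: [0-0 FREE][1-7 ALLOC][8-30 FREE]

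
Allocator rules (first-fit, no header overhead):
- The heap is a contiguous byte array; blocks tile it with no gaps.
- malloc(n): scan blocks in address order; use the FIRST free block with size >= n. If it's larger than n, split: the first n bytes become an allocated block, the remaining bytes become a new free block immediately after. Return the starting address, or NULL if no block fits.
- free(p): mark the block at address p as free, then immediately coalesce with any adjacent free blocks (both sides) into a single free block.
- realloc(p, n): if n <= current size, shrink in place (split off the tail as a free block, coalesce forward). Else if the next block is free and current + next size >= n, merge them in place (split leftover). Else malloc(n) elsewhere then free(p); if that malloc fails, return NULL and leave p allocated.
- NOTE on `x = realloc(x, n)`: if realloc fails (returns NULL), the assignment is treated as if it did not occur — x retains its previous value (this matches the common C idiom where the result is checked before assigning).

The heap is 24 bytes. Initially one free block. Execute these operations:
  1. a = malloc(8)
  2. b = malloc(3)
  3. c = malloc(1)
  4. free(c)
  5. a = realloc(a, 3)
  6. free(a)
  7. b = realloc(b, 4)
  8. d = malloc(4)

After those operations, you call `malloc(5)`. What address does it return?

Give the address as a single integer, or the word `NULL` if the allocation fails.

Op 1: a = malloc(8) -> a = 0; heap: [0-7 ALLOC][8-23 FREE]
Op 2: b = malloc(3) -> b = 8; heap: [0-7 ALLOC][8-10 ALLOC][11-23 FREE]
Op 3: c = malloc(1) -> c = 11; heap: [0-7 ALLOC][8-10 ALLOC][11-11 ALLOC][12-23 FREE]
Op 4: free(c) -> (freed c); heap: [0-7 ALLOC][8-10 ALLOC][11-23 FREE]
Op 5: a = realloc(a, 3) -> a = 0; heap: [0-2 ALLOC][3-7 FREE][8-10 ALLOC][11-23 FREE]
Op 6: free(a) -> (freed a); heap: [0-7 FREE][8-10 ALLOC][11-23 FREE]
Op 7: b = realloc(b, 4) -> b = 8; heap: [0-7 FREE][8-11 ALLOC][12-23 FREE]
Op 8: d = malloc(4) -> d = 0; heap: [0-3 ALLOC][4-7 FREE][8-11 ALLOC][12-23 FREE]
malloc(5): first-fit scan over [0-3 ALLOC][4-7 FREE][8-11 ALLOC][12-23 FREE] -> 12

Answer: 12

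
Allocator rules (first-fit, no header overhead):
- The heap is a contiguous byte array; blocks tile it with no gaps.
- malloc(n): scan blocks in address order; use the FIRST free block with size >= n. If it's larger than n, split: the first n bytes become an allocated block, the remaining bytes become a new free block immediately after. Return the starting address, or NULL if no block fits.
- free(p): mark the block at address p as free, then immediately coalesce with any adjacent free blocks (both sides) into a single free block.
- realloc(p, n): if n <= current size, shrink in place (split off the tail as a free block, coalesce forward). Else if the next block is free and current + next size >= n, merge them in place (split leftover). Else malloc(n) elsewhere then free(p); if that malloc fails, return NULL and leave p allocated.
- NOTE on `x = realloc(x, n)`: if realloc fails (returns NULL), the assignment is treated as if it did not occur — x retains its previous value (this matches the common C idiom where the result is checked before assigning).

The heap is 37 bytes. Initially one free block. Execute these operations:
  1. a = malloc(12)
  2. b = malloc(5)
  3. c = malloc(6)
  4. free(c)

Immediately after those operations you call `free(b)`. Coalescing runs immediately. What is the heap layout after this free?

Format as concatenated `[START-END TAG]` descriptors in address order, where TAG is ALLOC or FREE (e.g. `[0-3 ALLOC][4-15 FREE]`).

Answer: [0-11 ALLOC][12-36 FREE]

Derivation:
Op 1: a = malloc(12) -> a = 0; heap: [0-11 ALLOC][12-36 FREE]
Op 2: b = malloc(5) -> b = 12; heap: [0-11 ALLOC][12-16 ALLOC][17-36 FREE]
Op 3: c = malloc(6) -> c = 17; heap: [0-11 ALLOC][12-16 ALLOC][17-22 ALLOC][23-36 FREE]
Op 4: free(c) -> (freed c); heap: [0-11 ALLOC][12-16 ALLOC][17-36 FREE]
free(b): b = 12 -> block [12-16 ALLOC]; mark free, coalesce with adjacent free neighbors -> [0-11 ALLOC][12-36 FREE]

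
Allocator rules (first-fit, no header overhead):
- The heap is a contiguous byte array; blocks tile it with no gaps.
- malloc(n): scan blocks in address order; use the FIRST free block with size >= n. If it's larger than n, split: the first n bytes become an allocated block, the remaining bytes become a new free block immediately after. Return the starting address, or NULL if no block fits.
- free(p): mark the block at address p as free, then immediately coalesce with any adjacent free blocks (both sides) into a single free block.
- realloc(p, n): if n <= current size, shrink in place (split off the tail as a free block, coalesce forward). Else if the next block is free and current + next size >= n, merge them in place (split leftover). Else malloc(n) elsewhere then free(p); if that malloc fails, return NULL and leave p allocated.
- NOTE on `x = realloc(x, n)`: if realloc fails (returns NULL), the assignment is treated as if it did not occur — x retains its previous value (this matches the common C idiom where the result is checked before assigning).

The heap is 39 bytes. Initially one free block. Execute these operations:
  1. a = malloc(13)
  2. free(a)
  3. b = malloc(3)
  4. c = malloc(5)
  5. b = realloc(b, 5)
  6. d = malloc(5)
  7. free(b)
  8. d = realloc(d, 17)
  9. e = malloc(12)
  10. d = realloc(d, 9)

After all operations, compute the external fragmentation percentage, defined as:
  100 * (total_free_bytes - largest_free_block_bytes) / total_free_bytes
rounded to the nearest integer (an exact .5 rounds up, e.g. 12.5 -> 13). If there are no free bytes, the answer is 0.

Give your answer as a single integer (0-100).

Answer: 32

Derivation:
Op 1: a = malloc(13) -> a = 0; heap: [0-12 ALLOC][13-38 FREE]
Op 2: free(a) -> (freed a); heap: [0-38 FREE]
Op 3: b = malloc(3) -> b = 0; heap: [0-2 ALLOC][3-38 FREE]
Op 4: c = malloc(5) -> c = 3; heap: [0-2 ALLOC][3-7 ALLOC][8-38 FREE]
Op 5: b = realloc(b, 5) -> b = 8; heap: [0-2 FREE][3-7 ALLOC][8-12 ALLOC][13-38 FREE]
Op 6: d = malloc(5) -> d = 13; heap: [0-2 FREE][3-7 ALLOC][8-12 ALLOC][13-17 ALLOC][18-38 FREE]
Op 7: free(b) -> (freed b); heap: [0-2 FREE][3-7 ALLOC][8-12 FREE][13-17 ALLOC][18-38 FREE]
Op 8: d = realloc(d, 17) -> d = 13; heap: [0-2 FREE][3-7 ALLOC][8-12 FREE][13-29 ALLOC][30-38 FREE]
Op 9: e = malloc(12) -> e = NULL; heap: [0-2 FREE][3-7 ALLOC][8-12 FREE][13-29 ALLOC][30-38 FREE]
Op 10: d = realloc(d, 9) -> d = 13; heap: [0-2 FREE][3-7 ALLOC][8-12 FREE][13-21 ALLOC][22-38 FREE]
Free blocks: [3 5 17] total_free=25 largest=17 -> 100*(25-17)/25 = 800/25 = 32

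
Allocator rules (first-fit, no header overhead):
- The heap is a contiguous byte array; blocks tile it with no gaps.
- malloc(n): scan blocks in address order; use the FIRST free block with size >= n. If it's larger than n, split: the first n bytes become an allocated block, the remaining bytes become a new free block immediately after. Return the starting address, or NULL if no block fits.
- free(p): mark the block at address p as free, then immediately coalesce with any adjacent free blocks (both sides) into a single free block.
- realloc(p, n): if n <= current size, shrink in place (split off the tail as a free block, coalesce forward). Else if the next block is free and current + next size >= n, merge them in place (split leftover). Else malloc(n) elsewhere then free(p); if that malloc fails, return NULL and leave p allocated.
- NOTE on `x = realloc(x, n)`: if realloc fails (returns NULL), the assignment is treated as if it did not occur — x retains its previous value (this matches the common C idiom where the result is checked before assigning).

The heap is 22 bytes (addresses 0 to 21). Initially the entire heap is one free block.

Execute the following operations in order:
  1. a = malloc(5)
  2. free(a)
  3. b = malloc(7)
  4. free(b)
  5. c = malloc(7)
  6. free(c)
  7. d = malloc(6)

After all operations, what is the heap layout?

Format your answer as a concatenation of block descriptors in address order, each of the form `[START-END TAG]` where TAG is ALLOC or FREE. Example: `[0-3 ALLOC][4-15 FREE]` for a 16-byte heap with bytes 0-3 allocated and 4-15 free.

Answer: [0-5 ALLOC][6-21 FREE]

Derivation:
Op 1: a = malloc(5) -> a = 0; heap: [0-4 ALLOC][5-21 FREE]
Op 2: free(a) -> (freed a); heap: [0-21 FREE]
Op 3: b = malloc(7) -> b = 0; heap: [0-6 ALLOC][7-21 FREE]
Op 4: free(b) -> (freed b); heap: [0-21 FREE]
Op 5: c = malloc(7) -> c = 0; heap: [0-6 ALLOC][7-21 FREE]
Op 6: free(c) -> (freed c); heap: [0-21 FREE]
Op 7: d = malloc(6) -> d = 0; heap: [0-5 ALLOC][6-21 FREE]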